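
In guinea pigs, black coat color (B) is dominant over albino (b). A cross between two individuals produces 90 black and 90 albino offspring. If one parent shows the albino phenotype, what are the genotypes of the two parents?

Observed offspring: 90 black, 90 albino
The observed ratio simplifies to 1:1. One parent shows albino, so its genotype must be bb. A 1:1 offspring split requires the other parent to be heterozygous (Bb).
Parent genotypes: bb × Bb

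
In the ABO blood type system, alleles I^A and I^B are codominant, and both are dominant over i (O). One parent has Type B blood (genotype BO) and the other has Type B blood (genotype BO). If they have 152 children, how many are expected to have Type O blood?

Cross: BO × BO
Possible offspring genotypes: 1 BB, 2 BO, 1 OO
Blood type counts: 3 Type B, 1 Type O
Probability of Type O: 1/4
Expected count = 1/4 × 152 = 38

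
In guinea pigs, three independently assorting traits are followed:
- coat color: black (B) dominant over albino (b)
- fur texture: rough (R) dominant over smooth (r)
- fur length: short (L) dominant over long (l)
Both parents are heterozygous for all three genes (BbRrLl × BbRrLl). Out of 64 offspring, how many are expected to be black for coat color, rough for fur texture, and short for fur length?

Trihybrid cross: BbRrLl × BbRrLl
Each trait segregates independently with a 3:1 phenotypic ratio, so each gene contributes 3/4 (dominant) or 1/4 (recessive).
Target: black (coat color), rough (fur texture), short (fur length)
Probability = product of independent per-trait probabilities
= 3/4 × 3/4 × 3/4 = 27/64
Expected count = 27/64 × 64 = 27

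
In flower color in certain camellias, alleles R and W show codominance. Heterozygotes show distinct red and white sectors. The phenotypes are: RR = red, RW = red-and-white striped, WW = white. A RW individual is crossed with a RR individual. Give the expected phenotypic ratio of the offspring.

Punnett square for RW × RR:
Offspring genotypes: 2 RR, 2 RW
Phenotype counts: 2 red, 2 red-and-white striped
Ratio: 1 red : 1 red-and-white striped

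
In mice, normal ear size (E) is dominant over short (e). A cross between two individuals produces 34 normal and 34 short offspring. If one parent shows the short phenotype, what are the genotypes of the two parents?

Observed offspring: 34 normal, 34 short
The observed ratio simplifies to 1:1. One parent shows short, so its genotype must be ee. A 1:1 offspring split requires the other parent to be heterozygous (Ee).
Parent genotypes: ee × Ee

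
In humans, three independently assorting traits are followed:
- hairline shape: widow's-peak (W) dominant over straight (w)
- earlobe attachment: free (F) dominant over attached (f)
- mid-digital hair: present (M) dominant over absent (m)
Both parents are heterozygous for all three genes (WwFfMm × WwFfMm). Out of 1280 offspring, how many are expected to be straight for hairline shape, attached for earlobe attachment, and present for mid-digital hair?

Trihybrid cross: WwFfMm × WwFfMm
Each trait segregates independently with a 3:1 phenotypic ratio, so each gene contributes 3/4 (dominant) or 1/4 (recessive).
Target: straight (hairline shape), attached (earlobe attachment), present (mid-digital hair)
Probability = product of independent per-trait probabilities
= 1/4 × 1/4 × 3/4 = 3/64
Expected count = 3/64 × 1280 = 60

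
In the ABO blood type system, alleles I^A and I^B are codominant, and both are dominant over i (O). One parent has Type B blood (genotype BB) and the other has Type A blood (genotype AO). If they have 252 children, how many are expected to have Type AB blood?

Cross: BB × AO
Possible offspring genotypes: 2 AB, 2 BO
Blood type counts: 2 Type AB, 2 Type B
Probability of Type AB: 2/4 = 1/2
Expected count = 1/2 × 252 = 126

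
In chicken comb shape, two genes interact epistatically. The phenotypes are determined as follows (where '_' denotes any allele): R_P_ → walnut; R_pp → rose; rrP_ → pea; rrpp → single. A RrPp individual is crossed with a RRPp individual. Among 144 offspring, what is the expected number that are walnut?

Cross: RrPp × RRPp — consider each gene separately:
R gene: Rr × RR → 2 RR, 2 Rr → 4 R_ (out of 4)
P gene: Pp × Pp → 1 PP, 2 Pp, 1 pp → 3 P_ : 1 pp (out of 4)
Genotype classes (out of 4 × 4 = 16): R_P_ = 4×3 = 12; R_pp = 4×1 = 4
Apply the phenotype rules: R_P_ (12) → walnut; R_pp (4) → rose
Phenotype counts (out of 16): 12 walnut, 4 rose
walnut: 12 out of 16 → fraction 3/4
Expected count = 3/4 × 144 = 108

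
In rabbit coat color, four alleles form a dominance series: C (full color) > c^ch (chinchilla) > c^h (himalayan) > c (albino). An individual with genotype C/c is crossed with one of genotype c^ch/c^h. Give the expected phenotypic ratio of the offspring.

Cross: C/c × c^ch/c^h
Allele dominance: C > c^ch > c^h > c
Offspring genotypes: 1 C/c^ch, 1 C/c^h, 1 c^ch/c, 1 c^h/c
Phenotype counts: 2 full color, 1 chinchilla, 1 himalayan
Ratio: 2 full color : 1 chinchilla : 1 himalayan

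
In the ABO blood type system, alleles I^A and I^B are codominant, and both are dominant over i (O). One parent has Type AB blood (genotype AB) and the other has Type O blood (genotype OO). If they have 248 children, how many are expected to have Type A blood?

Cross: AB × OO
Possible offspring genotypes: 2 AO, 2 BO
Blood type counts: 2 Type A, 2 Type B
Probability of Type A: 2/4 = 1/2
Expected count = 1/2 × 248 = 124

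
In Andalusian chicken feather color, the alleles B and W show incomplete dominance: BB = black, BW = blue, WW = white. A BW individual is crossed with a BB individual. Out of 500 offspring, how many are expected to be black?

Punnett square for BW × BB:
Offspring genotypes: 2 BB, 2 BW
Phenotype counts: 2 black, 2 blue
black: 2 out of 4 → fraction 1/2
Expected count = 1/2 × 500 = 250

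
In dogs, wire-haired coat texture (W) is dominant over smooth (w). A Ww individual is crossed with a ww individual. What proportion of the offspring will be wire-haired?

Punnett square for Ww × ww:
Offspring genotypes: 2 Ww, 2 ww
wire-haired: 2, smooth: 2
wire-haired: 2 out of 4
Probability: 2/4 = 1/2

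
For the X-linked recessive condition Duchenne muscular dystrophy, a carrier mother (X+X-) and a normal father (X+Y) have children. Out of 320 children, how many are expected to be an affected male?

Cross: X+X- × X+Y
Offspring: 1 X+X+, 1 X+Y, 1 X+X-, 1 X-Y
Probability of an affected male: 1/4
Expected count = 1/4 × 320 = 80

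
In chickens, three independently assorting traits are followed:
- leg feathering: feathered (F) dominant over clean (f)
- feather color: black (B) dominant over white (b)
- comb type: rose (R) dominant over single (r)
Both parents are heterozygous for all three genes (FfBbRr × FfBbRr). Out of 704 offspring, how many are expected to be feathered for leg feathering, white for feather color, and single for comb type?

Trihybrid cross: FfBbRr × FfBbRr
Each trait segregates independently with a 3:1 phenotypic ratio, so each gene contributes 3/4 (dominant) or 1/4 (recessive).
Target: feathered (leg feathering), white (feather color), single (comb type)
Probability = product of independent per-trait probabilities
= 3/4 × 1/4 × 1/4 = 3/64
Expected count = 3/64 × 704 = 33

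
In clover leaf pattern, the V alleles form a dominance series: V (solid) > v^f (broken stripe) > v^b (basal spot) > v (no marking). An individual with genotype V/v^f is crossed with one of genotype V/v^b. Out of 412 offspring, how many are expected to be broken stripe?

Cross: V/v^f × V/v^b
Allele dominance: V > v^f > v^b > v
Offspring genotypes: 1 V/V, 1 V/v^b, 1 V/v^f, 1 v^f/v^b
Phenotype counts: 3 solid, 1 broken stripe
broken stripe: 1 out of 4 → fraction 1/4
Expected count = 1/4 × 412 = 103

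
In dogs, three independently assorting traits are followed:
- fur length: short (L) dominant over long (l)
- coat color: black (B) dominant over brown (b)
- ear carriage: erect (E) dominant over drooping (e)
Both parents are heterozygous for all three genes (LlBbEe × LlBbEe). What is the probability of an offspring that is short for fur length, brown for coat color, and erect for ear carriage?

Trihybrid cross: LlBbEe × LlBbEe
Each trait segregates independently with a 3:1 phenotypic ratio, so each gene contributes 3/4 (dominant) or 1/4 (recessive).
Target: short (fur length), brown (coat color), erect (ear carriage)
Probability = product of independent per-trait probabilities
= 3/4 × 1/4 × 3/4 = 9/64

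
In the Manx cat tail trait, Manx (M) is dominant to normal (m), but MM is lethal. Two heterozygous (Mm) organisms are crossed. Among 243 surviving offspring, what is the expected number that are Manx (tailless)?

Cross: Mm × Mm
Punnett square offspring (before lethality): 1 MM, 2 Mm, 1 mm
The MM genotype is lethal (embryos die); surviving offspring: 2 Mm, 1 mm
Manx (tailless): 2 out of 3 → fraction 2/3
Expected count = 2/3 × 243 = 162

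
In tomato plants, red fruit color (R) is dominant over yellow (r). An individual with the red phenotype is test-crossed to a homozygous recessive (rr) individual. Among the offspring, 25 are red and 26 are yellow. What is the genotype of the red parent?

Test cross: ? × rr
Offspring: 25 red, 26 yellow — approximately 1:1.
A 1:1 ratio in a test cross indicates the unknown parent is heterozygous (Rr).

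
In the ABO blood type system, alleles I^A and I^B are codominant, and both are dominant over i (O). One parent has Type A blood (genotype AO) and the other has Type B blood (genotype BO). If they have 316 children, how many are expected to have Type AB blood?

Cross: AO × BO
Possible offspring genotypes: 1 AB, 1 AO, 1 BO, 1 OO
Blood type counts: 1 Type AB, 1 Type A, 1 Type B, 1 Type O
Probability of Type AB: 1/4
Expected count = 1/4 × 316 = 79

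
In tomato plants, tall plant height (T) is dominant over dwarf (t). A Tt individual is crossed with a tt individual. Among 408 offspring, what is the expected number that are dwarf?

Punnett square for Tt × tt:
Offspring genotypes: 2 Tt, 2 tt
tall: 2, dwarf: 2
dwarf: 2 out of 4 → fraction 1/2
Expected count = 1/2 × 408 = 204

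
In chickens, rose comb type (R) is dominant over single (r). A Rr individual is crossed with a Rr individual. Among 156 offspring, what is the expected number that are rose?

Punnett square for Rr × Rr:
Offspring genotypes: 1 RR, 2 Rr, 1 rr
rose: 3, single: 1
rose: 3 out of 4 → fraction 3/4
Expected count = 3/4 × 156 = 117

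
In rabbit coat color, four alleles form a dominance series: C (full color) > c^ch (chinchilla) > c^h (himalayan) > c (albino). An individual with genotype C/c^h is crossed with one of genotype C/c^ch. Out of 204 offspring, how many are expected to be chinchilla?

Cross: C/c^h × C/c^ch
Allele dominance: C > c^ch > c^h > c
Offspring genotypes: 1 C/C, 1 C/c^ch, 1 C/c^h, 1 c^ch/c^h
Phenotype counts: 3 full color, 1 chinchilla
chinchilla: 1 out of 4 → fraction 1/4
Expected count = 1/4 × 204 = 51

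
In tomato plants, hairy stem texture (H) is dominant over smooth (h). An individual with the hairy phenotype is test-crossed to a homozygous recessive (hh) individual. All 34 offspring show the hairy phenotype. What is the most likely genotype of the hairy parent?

Test cross: ? × hh
All offspring are hairy.
If the unknown parent were heterozygous (Hh), about half of 34 offspring would be smooth; none are. The unknown parent is most likely homozygous dominant (HH).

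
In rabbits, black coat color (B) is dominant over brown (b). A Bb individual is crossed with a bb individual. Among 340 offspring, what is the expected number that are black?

Punnett square for Bb × bb:
Offspring genotypes: 2 Bb, 2 bb
black: 2, brown: 2
black: 2 out of 4 → fraction 1/2
Expected count = 1/2 × 340 = 170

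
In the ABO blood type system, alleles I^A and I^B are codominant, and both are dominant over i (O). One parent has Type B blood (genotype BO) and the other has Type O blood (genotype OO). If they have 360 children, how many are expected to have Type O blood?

Cross: BO × OO
Possible offspring genotypes: 2 BO, 2 OO
Blood type counts: 2 Type B, 2 Type O
Probability of Type O: 2/4 = 1/2
Expected count = 1/2 × 360 = 180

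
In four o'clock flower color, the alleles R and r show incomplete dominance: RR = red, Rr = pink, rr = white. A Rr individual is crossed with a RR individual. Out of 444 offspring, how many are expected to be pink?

Punnett square for Rr × RR:
Offspring genotypes: 2 RR, 2 Rr
Phenotype counts: 2 red, 2 pink
pink: 2 out of 4 → fraction 1/2
Expected count = 1/2 × 444 = 222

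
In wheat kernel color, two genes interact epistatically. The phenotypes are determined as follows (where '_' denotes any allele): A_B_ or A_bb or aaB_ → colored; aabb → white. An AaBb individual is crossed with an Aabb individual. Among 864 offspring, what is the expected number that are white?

Cross: AaBb × Aabb — consider each gene separately:
A gene: Aa × Aa → 1 AA, 2 Aa, 1 aa → 3 A_ : 1 aa (out of 4)
B gene: Bb × bb → 2 Bb, 2 bb → 2 B_ : 2 bb (out of 4)
Genotype classes (out of 4 × 4 = 16): A_B_ = 3×2 = 6; A_bb = 3×2 = 6; aaB_ = 1×2 = 2; aabb = 1×2 = 2
Apply the phenotype rules: A_B_ (6) + A_bb (6) + aaB_ (2) → colored; aabb (2) → white
Phenotype counts (out of 16): 14 colored, 2 white
white: 2 out of 16 → fraction 1/8
Expected count = 1/8 × 864 = 108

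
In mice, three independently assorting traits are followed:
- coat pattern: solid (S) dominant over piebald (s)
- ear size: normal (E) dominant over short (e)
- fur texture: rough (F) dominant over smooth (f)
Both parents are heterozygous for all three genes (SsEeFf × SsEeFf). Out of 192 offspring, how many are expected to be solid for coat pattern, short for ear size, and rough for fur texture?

Trihybrid cross: SsEeFf × SsEeFf
Each trait segregates independently with a 3:1 phenotypic ratio, so each gene contributes 3/4 (dominant) or 1/4 (recessive).
Target: solid (coat pattern), short (ear size), rough (fur texture)
Probability = product of independent per-trait probabilities
= 3/4 × 1/4 × 3/4 = 9/64
Expected count = 9/64 × 192 = 27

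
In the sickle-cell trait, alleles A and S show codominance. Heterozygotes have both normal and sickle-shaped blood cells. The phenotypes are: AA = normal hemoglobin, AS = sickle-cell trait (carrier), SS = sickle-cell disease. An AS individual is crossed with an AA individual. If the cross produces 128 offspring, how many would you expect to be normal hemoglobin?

Punnett square for AS × AA:
Offspring genotypes: 2 AA, 2 AS
Phenotype counts: 2 normal hemoglobin, 2 sickle-cell trait (carrier)
normal hemoglobin: 2 out of 4 → fraction 1/2
Expected count = 1/2 × 128 = 64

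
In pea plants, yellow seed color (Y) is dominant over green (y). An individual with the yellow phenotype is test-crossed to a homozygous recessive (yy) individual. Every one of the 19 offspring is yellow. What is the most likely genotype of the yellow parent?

Test cross: ? × yy
All offspring are yellow.
If the unknown parent were heterozygous (Yy), about half of 19 offspring would be green; none are. The unknown parent is most likely homozygous dominant (YY).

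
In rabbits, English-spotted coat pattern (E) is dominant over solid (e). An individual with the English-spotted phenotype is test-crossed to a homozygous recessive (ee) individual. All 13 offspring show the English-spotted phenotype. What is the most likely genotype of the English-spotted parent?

Test cross: ? × ee
All offspring are English-spotted.
If the unknown parent were heterozygous (Ee), about half of 13 offspring would be solid; none are. The unknown parent is most likely homozygous dominant (EE).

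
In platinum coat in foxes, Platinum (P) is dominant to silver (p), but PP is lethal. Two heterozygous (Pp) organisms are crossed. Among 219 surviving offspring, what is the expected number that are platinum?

Cross: Pp × Pp
Punnett square offspring (before lethality): 1 PP, 2 Pp, 1 pp
The PP genotype is lethal (embryos die); surviving offspring: 2 Pp, 1 pp
platinum: 2 out of 3 → fraction 2/3
Expected count = 2/3 × 219 = 146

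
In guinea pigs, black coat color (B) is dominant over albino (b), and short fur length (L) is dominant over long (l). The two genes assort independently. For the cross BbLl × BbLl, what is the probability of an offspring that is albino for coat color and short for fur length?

Dihybrid cross BbLl × BbLl — consider each gene separately:
coat color: Bb × Bb → 1 BB, 2 Bb, 1 bb → 3 B_ : 1 bb (out of 4)
fur length: Ll × Ll → 1 LL, 2 Ll, 1 ll → 3 L_ : 1 ll (out of 4)
Looking for: albino (bb) and short (L_)
P(albino) = 1/4, P(short) = 3/4
P(both) = 1/4 × 3/4 = 3/16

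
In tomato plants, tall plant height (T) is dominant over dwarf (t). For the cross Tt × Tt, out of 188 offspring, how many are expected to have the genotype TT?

Punnett square for Tt × Tt:
Offspring genotypes: 1 TT, 2 Tt, 1 tt
Total offspring: 4
Count with target: 1
Probability: 1/4
Expected count = 1/4 × 188 = 47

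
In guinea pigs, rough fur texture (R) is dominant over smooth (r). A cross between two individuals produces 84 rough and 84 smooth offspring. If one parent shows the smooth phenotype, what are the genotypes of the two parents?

Observed offspring: 84 rough, 84 smooth
The observed ratio simplifies to 1:1. One parent shows smooth, so its genotype must be rr. A 1:1 offspring split requires the other parent to be heterozygous (Rr).
Parent genotypes: rr × Rr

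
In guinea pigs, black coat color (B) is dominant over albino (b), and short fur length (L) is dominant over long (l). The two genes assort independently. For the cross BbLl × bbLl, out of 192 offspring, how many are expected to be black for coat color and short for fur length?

Dihybrid cross BbLl × bbLl — consider each gene separately:
coat color: Bb × bb → 2 Bb, 2 bb → 2 B_ : 2 bb (out of 4)
fur length: Ll × Ll → 1 LL, 2 Ll, 1 ll → 3 L_ : 1 ll (out of 4)
Looking for: black (B_) and short (L_)
P(black) = 2/4, P(short) = 3/4
P(both) = 2/4 × 3/4 = 6/16 = 3/8
Expected count = 3/8 × 192 = 72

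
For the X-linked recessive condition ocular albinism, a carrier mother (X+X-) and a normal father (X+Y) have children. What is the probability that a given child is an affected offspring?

Cross: X+X- × X+Y
Offspring: 1 X+X+, 1 X+Y, 1 X+X-, 1 X-Y
Probability of an affected offspring: 1/4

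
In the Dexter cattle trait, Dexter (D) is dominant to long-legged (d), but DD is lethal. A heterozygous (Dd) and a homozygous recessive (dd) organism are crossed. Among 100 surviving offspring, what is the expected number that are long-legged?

Cross: Dd × dd
Punnett square offspring (before lethality): 2 Dd, 2 dd
No DD offspring are produced in this cross.
long-legged: 2 out of 4 → fraction 1/2
Expected count = 1/2 × 100 = 50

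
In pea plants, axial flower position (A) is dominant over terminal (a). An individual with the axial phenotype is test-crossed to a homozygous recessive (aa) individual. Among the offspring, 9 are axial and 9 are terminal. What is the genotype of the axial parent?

Test cross: ? × aa
Offspring: 9 axial, 9 terminal — approximately 1:1.
A 1:1 ratio in a test cross indicates the unknown parent is heterozygous (Aa).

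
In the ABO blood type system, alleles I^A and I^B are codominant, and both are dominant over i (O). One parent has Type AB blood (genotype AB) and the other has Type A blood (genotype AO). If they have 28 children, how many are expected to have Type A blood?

Cross: AB × AO
Possible offspring genotypes: 1 AA, 1 AO, 1 AB, 1 BO
Blood type counts: 2 Type A, 1 Type AB, 1 Type B
Probability of Type A: 2/4 = 1/2
Expected count = 1/2 × 28 = 14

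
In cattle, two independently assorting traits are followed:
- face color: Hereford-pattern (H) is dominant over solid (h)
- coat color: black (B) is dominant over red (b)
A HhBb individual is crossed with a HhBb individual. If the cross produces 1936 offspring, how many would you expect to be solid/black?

Dihybrid cross HhBb × HhBb — consider each gene separately:
face color: Hh × Hh → 1 HH, 2 Hh, 1 hh → 3 H_ : 1 hh (out of 4)
coat color: Bb × Bb → 1 BB, 2 Bb, 1 bb → 3 B_ : 1 bb (out of 4)
Combine (counts out of 4 × 4 = 16): Hereford-pattern/black (H_B_) = 3×3 = 9; Hereford-pattern/red (H_bb) = 3×1 = 3; solid/black (hhB_) = 1×3 = 3; solid/red (hhbb) = 1×1 = 1
Phenotype counts (out of 16): 9 Hereford-pattern/black, 3 Hereford-pattern/red, 3 solid/black, 1 solid/red
solid/black: 3 out of 16 → fraction 3/16
Expected count = 3/16 × 1936 = 363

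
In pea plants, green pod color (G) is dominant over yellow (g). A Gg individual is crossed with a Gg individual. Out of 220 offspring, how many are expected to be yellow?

Punnett square for Gg × Gg:
Offspring genotypes: 1 GG, 2 Gg, 1 gg
green: 3, yellow: 1
yellow: 1 out of 4 → fraction 1/4
Expected count = 1/4 × 220 = 55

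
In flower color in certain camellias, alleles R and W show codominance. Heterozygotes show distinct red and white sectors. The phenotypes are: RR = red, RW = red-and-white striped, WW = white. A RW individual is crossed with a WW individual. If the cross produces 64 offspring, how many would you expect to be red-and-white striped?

Punnett square for RW × WW:
Offspring genotypes: 2 RW, 2 WW
Phenotype counts: 2 red-and-white striped, 2 white
red-and-white striped: 2 out of 4 → fraction 1/2
Expected count = 1/2 × 64 = 32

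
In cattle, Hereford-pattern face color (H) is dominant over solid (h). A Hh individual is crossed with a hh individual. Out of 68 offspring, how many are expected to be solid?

Punnett square for Hh × hh:
Offspring genotypes: 2 Hh, 2 hh
Hereford-pattern: 2, solid: 2
solid: 2 out of 4 → fraction 1/2
Expected count = 1/2 × 68 = 34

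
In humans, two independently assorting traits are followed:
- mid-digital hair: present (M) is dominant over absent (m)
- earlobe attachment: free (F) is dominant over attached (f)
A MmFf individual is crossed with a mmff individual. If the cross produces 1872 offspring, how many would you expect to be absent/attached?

Dihybrid cross MmFf × mmff — consider each gene separately:
mid-digital hair: Mm × mm → 2 Mm, 2 mm → 2 M_ : 2 mm (out of 4)
earlobe attachment: Ff × ff → 2 Ff, 2 ff → 2 F_ : 2 ff (out of 4)
Combine (counts out of 4 × 4 = 16): present/free (M_F_) = 2×2 = 4; present/attached (M_ff) = 2×2 = 4; absent/free (mmF_) = 2×2 = 4; absent/attached (mmff) = 2×2 = 4
Phenotype counts (out of 16): 4 present/free, 4 present/attached, 4 absent/free, 4 absent/attached
absent/attached: 4 out of 16 → fraction 1/4
Expected count = 1/4 × 1872 = 468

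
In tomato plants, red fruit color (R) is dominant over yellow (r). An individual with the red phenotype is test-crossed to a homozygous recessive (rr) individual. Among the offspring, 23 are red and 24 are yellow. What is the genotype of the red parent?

Test cross: ? × rr
Offspring: 23 red, 24 yellow — approximately 1:1.
A 1:1 ratio in a test cross indicates the unknown parent is heterozygous (Rr).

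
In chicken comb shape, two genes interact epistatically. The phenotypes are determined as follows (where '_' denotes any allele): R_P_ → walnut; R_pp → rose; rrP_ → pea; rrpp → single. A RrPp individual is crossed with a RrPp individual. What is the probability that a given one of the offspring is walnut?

Cross: RrPp × RrPp — consider each gene separately:
R gene: Rr × Rr → 1 RR, 2 Rr, 1 rr → 3 R_ : 1 rr (out of 4)
P gene: Pp × Pp → 1 PP, 2 Pp, 1 pp → 3 P_ : 1 pp (out of 4)
Genotype classes (out of 4 × 4 = 16): R_P_ = 3×3 = 9; R_pp = 3×1 = 3; rrP_ = 1×3 = 3; rrpp = 1×1 = 1
Apply the phenotype rules: R_P_ (9) → walnut; R_pp (3) → rose; rrP_ (3) → pea; rrpp (1) → single
Phenotype counts (out of 16): 9 walnut, 3 rose, 3 pea, 1 single
walnut: 9 out of 16
Probability: 9/16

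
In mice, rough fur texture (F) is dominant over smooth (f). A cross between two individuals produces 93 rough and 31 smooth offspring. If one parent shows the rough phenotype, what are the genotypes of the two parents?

Observed offspring: 93 rough, 31 smooth
The observed ratio simplifies to 3:1. Smooth (ff) offspring appear, so each parent must contribute one f allele. The parent stated to show rough carries F, so it is Ff. The other parent is then either Ff or ff: Ff × ff would give a 1:1 split, whereas Ff × Ff gives 3:1 — matching the data. So both parents are heterozygous (Ff × Ff).
Parent genotypes: Ff × Ff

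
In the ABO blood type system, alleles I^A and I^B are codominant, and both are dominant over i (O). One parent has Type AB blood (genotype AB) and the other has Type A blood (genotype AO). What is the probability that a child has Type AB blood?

Cross: AB × AO
Possible offspring genotypes: 1 AA, 1 AO, 1 AB, 1 BO
Blood type counts: 2 Type A, 1 Type AB, 1 Type B
Probability of Type AB: 1/4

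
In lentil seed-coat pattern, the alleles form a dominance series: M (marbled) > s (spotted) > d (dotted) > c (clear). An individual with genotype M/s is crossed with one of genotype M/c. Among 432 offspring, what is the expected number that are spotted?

Cross: M/s × M/c
Allele dominance: M > s > d > c
Offspring genotypes: 1 M/M, 1 M/c, 1 M/s, 1 s/c
Phenotype counts: 3 marbled, 1 spotted
spotted: 1 out of 4 → fraction 1/4
Expected count = 1/4 × 432 = 108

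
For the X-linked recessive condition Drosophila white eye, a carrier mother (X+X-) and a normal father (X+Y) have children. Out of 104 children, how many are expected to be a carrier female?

Cross: X+X- × X+Y
Offspring: 1 X+X+, 1 X+Y, 1 X+X-, 1 X-Y
Probability of a carrier female: 1/4
Expected count = 1/4 × 104 = 26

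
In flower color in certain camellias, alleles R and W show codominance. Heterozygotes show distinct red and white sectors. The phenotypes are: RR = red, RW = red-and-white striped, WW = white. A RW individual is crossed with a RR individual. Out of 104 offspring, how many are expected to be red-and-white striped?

Punnett square for RW × RR:
Offspring genotypes: 2 RR, 2 RW
Phenotype counts: 2 red, 2 red-and-white striped
red-and-white striped: 2 out of 4 → fraction 1/2
Expected count = 1/2 × 104 = 52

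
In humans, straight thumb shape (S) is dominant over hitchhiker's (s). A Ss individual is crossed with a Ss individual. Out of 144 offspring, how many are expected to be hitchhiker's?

Punnett square for Ss × Ss:
Offspring genotypes: 1 SS, 2 Ss, 1 ss
straight: 3, hitchhiker's: 1
hitchhiker's: 1 out of 4 → fraction 1/4
Expected count = 1/4 × 144 = 36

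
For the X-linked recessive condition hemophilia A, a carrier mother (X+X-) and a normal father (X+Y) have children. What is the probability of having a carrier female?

Cross: X+X- × X+Y
Offspring: 1 X+X+, 1 X+Y, 1 X+X-, 1 X-Y
Probability of a carrier female: 1/4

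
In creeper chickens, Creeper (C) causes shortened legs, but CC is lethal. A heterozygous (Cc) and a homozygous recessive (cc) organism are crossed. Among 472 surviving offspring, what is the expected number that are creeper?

Cross: Cc × cc
Punnett square offspring (before lethality): 2 Cc, 2 cc
No CC offspring are produced in this cross.
creeper: 2 out of 4 → fraction 1/2
Expected count = 1/2 × 472 = 236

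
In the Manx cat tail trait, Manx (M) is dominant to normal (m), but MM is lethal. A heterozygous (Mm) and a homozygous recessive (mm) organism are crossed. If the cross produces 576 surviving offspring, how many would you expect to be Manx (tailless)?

Cross: Mm × mm
Punnett square offspring (before lethality): 2 Mm, 2 mm
No MM offspring are produced in this cross.
Manx (tailless): 2 out of 4 → fraction 1/2
Expected count = 1/2 × 576 = 288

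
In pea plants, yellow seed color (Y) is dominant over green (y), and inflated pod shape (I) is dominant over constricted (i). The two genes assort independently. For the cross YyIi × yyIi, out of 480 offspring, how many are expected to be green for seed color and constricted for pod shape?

Dihybrid cross YyIi × yyIi — consider each gene separately:
seed color: Yy × yy → 2 Yy, 2 yy → 2 Y_ : 2 yy (out of 4)
pod shape: Ii × Ii → 1 II, 2 Ii, 1 ii → 3 I_ : 1 ii (out of 4)
Looking for: green (yy) and constricted (ii)
P(green) = 2/4, P(constricted) = 1/4
P(both) = 2/4 × 1/4 = 2/16 = 1/8
Expected count = 1/8 × 480 = 60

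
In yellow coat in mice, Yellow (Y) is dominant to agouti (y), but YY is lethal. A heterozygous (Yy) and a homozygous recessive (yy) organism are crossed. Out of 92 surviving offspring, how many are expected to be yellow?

Cross: Yy × yy
Punnett square offspring (before lethality): 2 Yy, 2 yy
No YY offspring are produced in this cross.
yellow: 2 out of 4 → fraction 1/2
Expected count = 1/2 × 92 = 46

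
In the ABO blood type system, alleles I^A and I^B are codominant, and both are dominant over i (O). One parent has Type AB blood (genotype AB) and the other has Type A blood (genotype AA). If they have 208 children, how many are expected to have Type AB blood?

Cross: AB × AA
Possible offspring genotypes: 2 AA, 2 AB
Blood type counts: 2 Type A, 2 Type AB
Probability of Type AB: 2/4 = 1/2
Expected count = 1/2 × 208 = 104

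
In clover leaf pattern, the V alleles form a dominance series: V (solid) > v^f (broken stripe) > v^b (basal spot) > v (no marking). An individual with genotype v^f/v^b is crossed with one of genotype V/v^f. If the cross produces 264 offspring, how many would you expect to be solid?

Cross: v^f/v^b × V/v^f
Allele dominance: V > v^f > v^b > v
Offspring genotypes: 1 V/v^f, 1 v^f/v^f, 1 V/v^b, 1 v^f/v^b
Phenotype counts: 2 solid, 2 broken stripe
solid: 2 out of 4 → fraction 1/2
Expected count = 1/2 × 264 = 132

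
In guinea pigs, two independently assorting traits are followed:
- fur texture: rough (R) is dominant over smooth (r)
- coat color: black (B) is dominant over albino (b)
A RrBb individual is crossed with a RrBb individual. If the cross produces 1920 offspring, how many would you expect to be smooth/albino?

Dihybrid cross RrBb × RrBb — consider each gene separately:
fur texture: Rr × Rr → 1 RR, 2 Rr, 1 rr → 3 R_ : 1 rr (out of 4)
coat color: Bb × Bb → 1 BB, 2 Bb, 1 bb → 3 B_ : 1 bb (out of 4)
Combine (counts out of 4 × 4 = 16): rough/black (R_B_) = 3×3 = 9; rough/albino (R_bb) = 3×1 = 3; smooth/black (rrB_) = 1×3 = 3; smooth/albino (rrbb) = 1×1 = 1
Phenotype counts (out of 16): 9 rough/black, 3 rough/albino, 3 smooth/black, 1 smooth/albino
smooth/albino: 1 out of 16 → fraction 1/16
Expected count = 1/16 × 1920 = 120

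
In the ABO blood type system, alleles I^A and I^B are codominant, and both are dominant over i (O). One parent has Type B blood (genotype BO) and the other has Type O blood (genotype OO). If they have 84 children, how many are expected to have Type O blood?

Cross: BO × OO
Possible offspring genotypes: 2 BO, 2 OO
Blood type counts: 2 Type B, 2 Type O
Probability of Type O: 2/4 = 1/2
Expected count = 1/2 × 84 = 42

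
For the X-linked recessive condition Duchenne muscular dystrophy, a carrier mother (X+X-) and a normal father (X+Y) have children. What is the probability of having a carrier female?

Cross: X+X- × X+Y
Offspring: 1 X+X+, 1 X+Y, 1 X+X-, 1 X-Y
Probability of a carrier female: 1/4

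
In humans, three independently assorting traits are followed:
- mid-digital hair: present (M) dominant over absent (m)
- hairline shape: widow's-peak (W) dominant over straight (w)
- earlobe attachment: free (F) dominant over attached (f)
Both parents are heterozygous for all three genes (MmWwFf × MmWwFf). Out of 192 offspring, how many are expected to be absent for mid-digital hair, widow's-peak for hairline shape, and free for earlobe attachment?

Trihybrid cross: MmWwFf × MmWwFf
Each trait segregates independently with a 3:1 phenotypic ratio, so each gene contributes 3/4 (dominant) or 1/4 (recessive).
Target: absent (mid-digital hair), widow's-peak (hairline shape), free (earlobe attachment)
Probability = product of independent per-trait probabilities
= 1/4 × 3/4 × 3/4 = 9/64
Expected count = 9/64 × 192 = 27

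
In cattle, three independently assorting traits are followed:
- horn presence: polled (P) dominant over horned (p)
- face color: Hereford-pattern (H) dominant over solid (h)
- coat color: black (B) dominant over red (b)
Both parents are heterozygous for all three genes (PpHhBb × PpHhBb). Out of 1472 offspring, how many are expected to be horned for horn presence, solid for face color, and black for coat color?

Trihybrid cross: PpHhBb × PpHhBb
Each trait segregates independently with a 3:1 phenotypic ratio, so each gene contributes 3/4 (dominant) or 1/4 (recessive).
Target: horned (horn presence), solid (face color), black (coat color)
Probability = product of independent per-trait probabilities
= 1/4 × 1/4 × 3/4 = 3/64
Expected count = 3/64 × 1472 = 69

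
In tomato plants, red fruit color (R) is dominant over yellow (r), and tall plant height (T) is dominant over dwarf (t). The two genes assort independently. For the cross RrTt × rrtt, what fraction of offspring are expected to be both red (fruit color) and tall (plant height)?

Dihybrid cross RrTt × rrtt — consider each gene separately:
fruit color: Rr × rr → 2 Rr, 2 rr → 2 R_ : 2 rr (out of 4)
plant height: Tt × tt → 2 Tt, 2 tt → 2 T_ : 2 tt (out of 4)
Looking for: red (R_) and tall (T_)
P(red) = 2/4, P(tall) = 2/4
P(both) = 2/4 × 2/4 = 4/16 = 1/4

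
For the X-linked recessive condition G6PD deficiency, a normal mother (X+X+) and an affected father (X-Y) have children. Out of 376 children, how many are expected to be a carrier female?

Cross: X+X+ × X-Y
Offspring: 2 X+X-, 2 X+Y
Probability of a carrier female: 2/4 = 1/2
Expected count = 1/2 × 376 = 188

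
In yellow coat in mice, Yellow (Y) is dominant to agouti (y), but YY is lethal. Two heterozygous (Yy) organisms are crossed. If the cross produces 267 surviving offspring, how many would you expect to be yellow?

Cross: Yy × Yy
Punnett square offspring (before lethality): 1 YY, 2 Yy, 1 yy
The YY genotype is lethal (embryos die); surviving offspring: 2 Yy, 1 yy
yellow: 2 out of 3 → fraction 2/3
Expected count = 2/3 × 267 = 178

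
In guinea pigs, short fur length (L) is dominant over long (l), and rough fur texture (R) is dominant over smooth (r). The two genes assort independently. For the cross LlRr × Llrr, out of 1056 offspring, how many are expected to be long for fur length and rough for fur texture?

Dihybrid cross LlRr × Llrr — consider each gene separately:
fur length: Ll × Ll → 1 LL, 2 Ll, 1 ll → 3 L_ : 1 ll (out of 4)
fur texture: Rr × rr → 2 Rr, 2 rr → 2 R_ : 2 rr (out of 4)
Looking for: long (ll) and rough (R_)
P(long) = 1/4, P(rough) = 2/4
P(both) = 1/4 × 2/4 = 2/16 = 1/8
Expected count = 1/8 × 1056 = 132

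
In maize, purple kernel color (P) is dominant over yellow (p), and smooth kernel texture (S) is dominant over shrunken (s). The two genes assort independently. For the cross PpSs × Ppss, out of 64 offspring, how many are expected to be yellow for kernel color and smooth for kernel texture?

Dihybrid cross PpSs × Ppss — consider each gene separately:
kernel color: Pp × Pp → 1 PP, 2 Pp, 1 pp → 3 P_ : 1 pp (out of 4)
kernel texture: Ss × ss → 2 Ss, 2 ss → 2 S_ : 2 ss (out of 4)
Looking for: yellow (pp) and smooth (S_)
P(yellow) = 1/4, P(smooth) = 2/4
P(both) = 1/4 × 2/4 = 2/16 = 1/8
Expected count = 1/8 × 64 = 8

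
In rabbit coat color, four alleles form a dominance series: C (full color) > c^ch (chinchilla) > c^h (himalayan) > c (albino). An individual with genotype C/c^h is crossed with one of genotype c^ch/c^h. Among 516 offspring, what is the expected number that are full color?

Cross: C/c^h × c^ch/c^h
Allele dominance: C > c^ch > c^h > c
Offspring genotypes: 1 C/c^ch, 1 C/c^h, 1 c^ch/c^h, 1 c^h/c^h
Phenotype counts: 2 full color, 1 chinchilla, 1 himalayan
full color: 2 out of 4 → fraction 1/2
Expected count = 1/2 × 516 = 258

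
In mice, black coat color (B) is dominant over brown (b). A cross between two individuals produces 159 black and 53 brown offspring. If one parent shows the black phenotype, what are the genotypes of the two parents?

Observed offspring: 159 black, 53 brown
The observed ratio simplifies to 3:1. Brown (bb) offspring appear, so each parent must contribute one b allele. The parent stated to show black carries B, so it is Bb. The other parent is then either Bb or bb: Bb × bb would give a 1:1 split, whereas Bb × Bb gives 3:1 — matching the data. So both parents are heterozygous (Bb × Bb).
Parent genotypes: Bb × Bb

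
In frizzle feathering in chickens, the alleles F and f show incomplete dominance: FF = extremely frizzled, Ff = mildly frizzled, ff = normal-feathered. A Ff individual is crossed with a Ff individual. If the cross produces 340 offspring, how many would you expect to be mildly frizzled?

Punnett square for Ff × Ff:
Offspring genotypes: 1 FF, 2 Ff, 1 ff
Phenotype counts: 1 extremely frizzled, 2 mildly frizzled, 1 normal-feathered
mildly frizzled: 2 out of 4 → fraction 1/2
Expected count = 1/2 × 340 = 170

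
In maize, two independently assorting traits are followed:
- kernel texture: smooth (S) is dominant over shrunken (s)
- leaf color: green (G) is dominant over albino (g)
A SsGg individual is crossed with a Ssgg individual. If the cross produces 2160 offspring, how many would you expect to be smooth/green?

Dihybrid cross SsGg × Ssgg — consider each gene separately:
kernel texture: Ss × Ss → 1 SS, 2 Ss, 1 ss → 3 S_ : 1 ss (out of 4)
leaf color: Gg × gg → 2 Gg, 2 gg → 2 G_ : 2 gg (out of 4)
Combine (counts out of 4 × 4 = 16): smooth/green (S_G_) = 3×2 = 6; smooth/albino (S_gg) = 3×2 = 6; shrunken/green (ssG_) = 1×2 = 2; shrunken/albino (ssgg) = 1×2 = 2
Phenotype counts (out of 16): 6 smooth/green, 6 smooth/albino, 2 shrunken/green, 2 shrunken/albino
smooth/green: 6 out of 16 → fraction 3/8
Expected count = 3/8 × 2160 = 810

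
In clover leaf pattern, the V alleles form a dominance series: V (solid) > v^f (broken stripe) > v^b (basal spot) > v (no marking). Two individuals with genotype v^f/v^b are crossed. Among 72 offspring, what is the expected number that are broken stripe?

Cross: v^f/v^b × v^f/v^b
Allele dominance: V > v^f > v^b > v
Offspring genotypes: 1 v^f/v^f, 2 v^f/v^b, 1 v^b/v^b
Phenotype counts: 3 broken stripe, 1 basal spot
broken stripe: 3 out of 4 → fraction 3/4
Expected count = 3/4 × 72 = 54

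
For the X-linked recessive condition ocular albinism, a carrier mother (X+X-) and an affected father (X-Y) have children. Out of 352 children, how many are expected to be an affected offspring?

Cross: X+X- × X-Y
Offspring: 1 X+X-, 1 X+Y, 1 X-X-, 1 X-Y
Probability of an affected offspring: 2/4 = 1/2
Expected count = 1/2 × 352 = 176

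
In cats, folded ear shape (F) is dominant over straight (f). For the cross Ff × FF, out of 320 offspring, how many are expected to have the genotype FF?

Punnett square for Ff × FF:
Offspring genotypes: 2 FF, 2 Ff
Total offspring: 4
Count with target: 2
Probability: 2/4 = 1/2
Expected count = 1/2 × 320 = 160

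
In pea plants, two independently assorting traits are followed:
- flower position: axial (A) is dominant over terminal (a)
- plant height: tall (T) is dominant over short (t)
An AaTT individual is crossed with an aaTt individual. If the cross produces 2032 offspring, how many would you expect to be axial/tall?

Dihybrid cross AaTT × aaTt — consider each gene separately:
flower position: Aa × aa → 2 Aa, 2 aa → 2 A_ : 2 aa (out of 4)
plant height: TT × Tt → 2 TT, 2 Tt → 4 T_ (out of 4)
Combine (counts out of 4 × 4 = 16): axial/tall (A_T_) = 2×4 = 8; terminal/tall (aaT_) = 2×4 = 8
Phenotype counts (out of 16): 8 axial/tall, 8 terminal/tall
axial/tall: 8 out of 16 → fraction 1/2
Expected count = 1/2 × 2032 = 1016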